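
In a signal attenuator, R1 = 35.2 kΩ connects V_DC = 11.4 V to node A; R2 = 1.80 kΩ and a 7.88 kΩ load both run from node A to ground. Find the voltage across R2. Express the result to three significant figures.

The load sits in parallel with R2, giving an effective lower resistance R2' = R2·R_L/(R2+R_L) = 1.465 kΩ.
Then V_out = V_DC · R2'/(R1 + R2') = 11.4 × 1.465/36.67 = 0.4556 V.
(Unloaded it would be 0.555 V; the load pulls it down.)

V_out ≈ 0.456 V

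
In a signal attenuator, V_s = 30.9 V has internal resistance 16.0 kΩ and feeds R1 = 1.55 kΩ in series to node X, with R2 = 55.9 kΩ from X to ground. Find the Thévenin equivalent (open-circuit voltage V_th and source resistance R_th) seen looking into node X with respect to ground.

R1' = 16.0 + 1.55 = 17.55 kΩ (source resistance + R1).
With X open, the divider is unloaded: V_th = 30.9 × 55.9/73.45 = 23.52 V.
Zeroing V_s shorts the top of R1' to ground, so R_th = R1' ‖ R2 = 13.36 kΩ.

V_th ≈ 23.5 V, R_th ≈ 13.4 kΩ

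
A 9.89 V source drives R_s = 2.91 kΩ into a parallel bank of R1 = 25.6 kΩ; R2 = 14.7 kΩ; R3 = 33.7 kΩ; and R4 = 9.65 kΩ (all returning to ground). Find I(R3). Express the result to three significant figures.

I ≈ 0.173 mA

Parallel bank: R_p = 1/(1/25.6 + 1/14.7 + 1/33.7 + 1/9.65) = 4.160 kΩ.
V_A by voltage divider: V_A = 9.89 × 4.160/(2.91 + 4.160) = 5.819 V.
Branch current I = V_A/R3 = 5.819/33.7 = 0.1727 mA.
(Equivalently: I_total = 1.399 mA, then current-divider fraction G_k/ΣG = 0.1234.)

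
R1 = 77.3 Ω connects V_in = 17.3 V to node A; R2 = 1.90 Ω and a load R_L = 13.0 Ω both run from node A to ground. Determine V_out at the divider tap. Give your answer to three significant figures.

V_out ≈ 0.363 V

The load sits in parallel with R2, giving an effective lower resistance R2' = R2·R_L/(R2+R_L) = 1.658 Ω.
Now apply the divider: V_out = 17.3 × 0.02100 = 0.3632 V.
(Unloaded it would be 0.415 V; the load pulls it down.)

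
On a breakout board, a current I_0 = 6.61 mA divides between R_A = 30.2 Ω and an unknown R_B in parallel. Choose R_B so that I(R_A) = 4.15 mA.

In a two-way split, I_A/I_0 = R_B/(R_A + R_B).
4.15/6.61 = R_B/(R_A + R_B) → R_B = R_A · (0.6278)/(1 − 0.6278) = 30.2 × 1.687 = 50.95 Ω.

R_B ≈ 50.9 Ω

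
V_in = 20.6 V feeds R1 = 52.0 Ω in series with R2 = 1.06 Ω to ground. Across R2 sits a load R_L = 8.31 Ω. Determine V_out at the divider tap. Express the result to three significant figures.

V_out ≈ 0.366 V

First combine the lower leg with the load: R2 ‖ R_L = 0.9401 Ω.
Voltage divider with the loaded lower leg: V_out = 20.6 × 0.9401/(52.0 + 0.9401) = 20.6 × 0.01776 = 0.3658 V.
(Unloaded it would be 0.412 V; the load pulls it down.)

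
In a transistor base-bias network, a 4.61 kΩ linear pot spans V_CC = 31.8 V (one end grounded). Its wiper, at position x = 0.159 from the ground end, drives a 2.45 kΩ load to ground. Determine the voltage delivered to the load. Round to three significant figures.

V_out ≈ 4.04 V

Split the track: R_lower = x·R_p = 0.7330 kΩ, R_upper = (1−x)·R_p = 3.877 kΩ.
Lower segment in parallel with the load: 0.7330 ‖ 2.45 = 0.5642 kΩ.
Then V_out = V_CC · 0.5642/(3.877 + 0.5642) = 4.040 V.
(Unloaded: V_out = x·V_CC = 5.06 V.)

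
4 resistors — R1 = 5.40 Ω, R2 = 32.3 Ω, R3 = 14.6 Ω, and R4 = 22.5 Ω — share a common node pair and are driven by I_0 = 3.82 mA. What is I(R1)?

I ≈ 2.15 mA

Conductances: ΣG = 1/5.40 + 1/32.3 + 1/14.6 + 1/22.5 = 0.3291 (1/Ω).
Current divider: I(R1) = I_0 · G_k/ΣG = 3.82 × (0.1852/0.3291) = 3.82 × 0.5627 = 2.150 mA.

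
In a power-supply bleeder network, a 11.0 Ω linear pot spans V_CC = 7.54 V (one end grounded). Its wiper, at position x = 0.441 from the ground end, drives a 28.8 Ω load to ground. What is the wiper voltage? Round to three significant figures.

V_out ≈ 3.04 V

Split the track: R_lower = x·R_p = 4.851 Ω, R_upper = (1−x)·R_p = 6.149 Ω.
(x·R_p) ‖ R_L = 4.152 Ω.
Then V_out = V_CC · 4.152/(6.149 + 4.152) = 3.039 V.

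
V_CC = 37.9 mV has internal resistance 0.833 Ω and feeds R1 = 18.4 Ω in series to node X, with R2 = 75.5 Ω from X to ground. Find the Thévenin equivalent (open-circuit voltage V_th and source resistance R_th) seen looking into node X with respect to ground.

R1' = 0.833 + 18.4 = 19.23 Ω (source resistance + R1).
V_th is the unloaded tap voltage: V_CC · R2/(R1'+R2) = 37.9 × 0.7970 = 30.21 mV.
With V_CC suppressed (replaced by a short), R_th = R1' ‖ R2 = (19.23 × 75.5)/(19.23 + 75.5) = 15.33 Ω.

V_th ≈ 30.2 mV, R_th ≈ 15.3 Ω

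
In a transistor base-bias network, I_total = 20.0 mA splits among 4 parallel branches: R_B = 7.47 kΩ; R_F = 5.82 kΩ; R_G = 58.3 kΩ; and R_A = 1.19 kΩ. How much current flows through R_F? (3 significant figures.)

I ≈ 2.95 mA

Total conductance ΣG = 1/7.47 + 1/5.82 + 1/58.3 + 1/1.19 = 1.163 (units of 1/kΩ).
R_F takes the fraction G_k/ΣG = 0.1718/1.163 = 0.1477, so I = 20.0 × 0.1477 = 2.954 mA.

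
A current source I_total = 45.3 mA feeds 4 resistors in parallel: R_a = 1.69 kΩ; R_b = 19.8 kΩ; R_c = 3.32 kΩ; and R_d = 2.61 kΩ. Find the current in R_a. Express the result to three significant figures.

Total conductance ΣG = 1/1.69 + 1/19.8 + 1/3.32 + 1/2.61 = 1.327 (units of 1/kΩ).
R_a takes the fraction G_k/ΣG = 0.5917/1.327 = 0.4461, so I = 45.3 × 0.4461 = 20.21 mA.

I ≈ 20.2 mA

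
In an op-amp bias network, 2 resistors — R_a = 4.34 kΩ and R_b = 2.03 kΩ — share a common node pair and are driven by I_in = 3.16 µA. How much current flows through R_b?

I ≈ 2.15 µA

Two-branch current divider: I_k = I_in · R_other/(R_1 + R_2).
I(R_b) = 3.16 × 4.34/(4.34 + 2.03) = 3.16 × 0.6813 = 2.153 µA.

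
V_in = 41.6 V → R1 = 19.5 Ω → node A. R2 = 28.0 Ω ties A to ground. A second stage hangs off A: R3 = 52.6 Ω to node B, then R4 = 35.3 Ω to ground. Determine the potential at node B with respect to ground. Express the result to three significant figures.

V_B ≈ 8.71 V

The second stage (R3 + R4 = 87.90 Ω) loads node A in parallel with R2.
R2 ‖ (R3+R4) = 21.24 Ω.
V_A = 41.6 × 21.24/(19.5 + 21.24) = 21.69 V.
Stage 2 is unloaded, so V_B = V_A · R4/(R3+R4) = 21.69 × 35.3/87.90 = 8.709 V.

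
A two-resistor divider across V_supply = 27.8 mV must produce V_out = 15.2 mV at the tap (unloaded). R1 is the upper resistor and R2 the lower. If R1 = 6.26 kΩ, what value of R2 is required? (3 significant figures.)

Required fraction k = V_out/V_supply = 0.5468.
R2 = R1 · 0.5468/(1 − 0.5468) = 7.552 kΩ.

R2 ≈ 7.55 kΩ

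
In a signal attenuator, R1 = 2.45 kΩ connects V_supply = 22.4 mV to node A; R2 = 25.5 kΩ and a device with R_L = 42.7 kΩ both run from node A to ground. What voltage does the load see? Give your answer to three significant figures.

V_out ≈ 19.4 mV

The load sits in parallel with R2, giving an effective lower resistance R2' = R2·R_L/(R2+R_L) = 15.97 kΩ.
Now apply the divider: V_out = 22.4 × 0.8670 = 19.42 mV.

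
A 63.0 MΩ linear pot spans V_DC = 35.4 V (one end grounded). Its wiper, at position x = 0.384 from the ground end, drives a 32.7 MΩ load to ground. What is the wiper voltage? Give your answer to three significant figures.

V_out ≈ 9.34 V

The pot divides into 38.81 MΩ above the wiper and 24.19 MΩ below.
R_L loads the lower segment: effective lower R = 13.90 MΩ.
Then V_out = V_DC · 13.90/(38.81 + 13.90) = 9.338 V.
(Unloaded: V_out = x·V_DC = 13.6 V.)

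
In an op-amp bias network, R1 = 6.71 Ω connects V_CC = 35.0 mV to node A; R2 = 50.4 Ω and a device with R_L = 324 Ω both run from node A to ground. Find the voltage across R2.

V_out ≈ 30.3 mV

R2 ‖ R_L = (50.4 × 324)/(50.4 + 324) = 43.62 Ω.
Voltage divider with the loaded lower leg: V_out = 35.0 × 43.62/(6.71 + 43.62) = 35.0 × 0.8667 = 30.33 mV.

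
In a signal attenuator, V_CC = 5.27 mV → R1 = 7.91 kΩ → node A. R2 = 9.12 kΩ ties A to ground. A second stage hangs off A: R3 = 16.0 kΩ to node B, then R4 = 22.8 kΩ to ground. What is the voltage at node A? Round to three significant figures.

Node A sees R2 in parallel with the series input of stage 2, R3 + R4 = 38.80 kΩ.
Effective lower resistance at A: R2 ‖ 38.80 = 7.384 kΩ.
V_A = 5.27 × 7.384/(7.91 + 7.384) = 2.544 mV.

V_A ≈ 2.54 mV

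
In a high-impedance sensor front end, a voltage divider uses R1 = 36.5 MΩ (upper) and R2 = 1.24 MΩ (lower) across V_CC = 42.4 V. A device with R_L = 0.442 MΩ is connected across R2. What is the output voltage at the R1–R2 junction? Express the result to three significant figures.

R2 ‖ R_L = (1.24 × 0.442)/(1.24 + 0.442) = 0.3259 MΩ.
Then V_out = V_CC · R2'/(R1 + R2') = 42.4 × 0.3259/36.83 = 0.3752 V.
(Unloaded it would be 1.39 V; the load pulls it down.)

V_out ≈ 0.375 V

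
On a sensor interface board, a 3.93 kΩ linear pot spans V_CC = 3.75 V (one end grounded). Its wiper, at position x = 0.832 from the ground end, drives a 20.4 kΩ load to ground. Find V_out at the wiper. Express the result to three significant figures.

V_out ≈ 3.04 V

Lower segment x·R_p = 3.270 kΩ; upper segment (1−x)·R_p = 0.6602 kΩ.
R_L loads the lower segment: effective lower R = 2.818 kΩ.
V_out = 3.75 × 2.818/(0.6602 + 2.818) = 3.038 V.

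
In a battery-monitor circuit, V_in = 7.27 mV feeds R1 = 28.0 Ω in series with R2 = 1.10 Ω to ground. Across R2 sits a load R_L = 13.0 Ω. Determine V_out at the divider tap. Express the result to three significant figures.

V_out ≈ 0.254 mV

The load sits in parallel with R2, giving an effective lower resistance R2' = R2·R_L/(R2+R_L) = 1.014 Ω.
Then V_out = V_in · R2'/(R1 + R2') = 7.27 × 1.014/29.01 = 0.2541 mV.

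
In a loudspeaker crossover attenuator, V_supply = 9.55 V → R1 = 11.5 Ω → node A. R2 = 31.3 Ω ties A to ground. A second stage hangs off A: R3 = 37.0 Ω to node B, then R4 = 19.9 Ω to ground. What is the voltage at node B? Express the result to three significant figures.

V_B ≈ 2.13 V

Looking into the second stage from A: R3 + R4 = 56.90 Ω appears in parallel with R2.
R2 ‖ (R3+R4) = 20.19 Ω.
So V_A = 9.55 × 0.6371 = 6.085 V.
Then the unloaded second divider: V_B = V_A × R4/(R3+R4) = 6.085 × 0.3497 = 2.128 V.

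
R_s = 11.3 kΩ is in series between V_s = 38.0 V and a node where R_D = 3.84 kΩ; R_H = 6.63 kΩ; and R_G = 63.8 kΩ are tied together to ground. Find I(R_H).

Combine the parallel branches: R_p = (1/3.84 + 1/6.63 + 1/63.8)⁻¹ = 2.342 kΩ.
Node voltage V_A = V_s · R_p/(R_s + R_p) = 38.0 × 0.1717 = 6.525 V.
I(R_H) = V_A / R_H = 6.525/6.63 = 0.9841 mA.

I ≈ 0.984 mA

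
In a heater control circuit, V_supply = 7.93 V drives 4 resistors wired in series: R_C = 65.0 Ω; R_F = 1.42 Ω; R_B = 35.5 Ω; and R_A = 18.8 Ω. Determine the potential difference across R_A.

Series total: ΣR = 65.0 + 1.42 + 35.5 + 18.8 = 120.7 Ω.
By the voltage-divider rule, V = 7.93 × 18.80/120.7 = 1.235 V.

V ≈ 1.23 V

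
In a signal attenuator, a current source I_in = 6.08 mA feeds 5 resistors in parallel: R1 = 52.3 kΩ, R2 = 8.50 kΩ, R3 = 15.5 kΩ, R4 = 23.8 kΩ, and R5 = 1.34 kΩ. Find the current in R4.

ΣG = 1/52.3 + 1/8.50 + 1/15.5 + 1/23.8 + 1/1.34 = 0.9896.
By the current-divider rule, I = I_in · G_k/ΣG = 6.08 × 0.04246 = 0.2582 mA.

I ≈ 0.258 mA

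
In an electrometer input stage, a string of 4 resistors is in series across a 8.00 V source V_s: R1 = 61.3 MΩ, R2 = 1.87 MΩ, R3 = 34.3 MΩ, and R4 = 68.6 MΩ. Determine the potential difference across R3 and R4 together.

V ≈ 4.96 V

Series total: ΣR = 61.3 + 1.87 + 34.3 + 68.6 = 166.1 MΩ.
R_{R3..R4} = 34.3 + 68.6 = 102.9 MΩ.
By the voltage-divider rule, V = 8.00 × 102.9/166.1 = 4.957 V.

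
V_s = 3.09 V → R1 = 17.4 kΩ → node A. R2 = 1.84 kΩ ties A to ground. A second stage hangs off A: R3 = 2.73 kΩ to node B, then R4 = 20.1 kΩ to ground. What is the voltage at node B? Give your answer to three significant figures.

The second stage (R3 + R4 = 22.83 kΩ) loads node A in parallel with R2.
Effective lower resistance at A: R2 ‖ 22.83 = 1.703 kΩ.
First divider: V_A = V_s · 1.703/(17.4 + 1.703) = 0.2754 V.
V_B = V_A × 0.8804 = 0.2425 V.

V_B ≈ 0.242 V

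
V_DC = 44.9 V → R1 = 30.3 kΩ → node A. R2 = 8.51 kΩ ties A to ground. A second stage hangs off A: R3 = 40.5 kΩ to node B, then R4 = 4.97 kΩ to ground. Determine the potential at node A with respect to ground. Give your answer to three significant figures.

Looking into the second stage from A: R3 + R4 = 45.47 kΩ appears in parallel with R2.
Effective lower resistance at A: R2 ‖ 45.47 = 7.168 kΩ.
First divider: V_A = V_DC · 7.168/(30.3 + 7.168) = 8.590 V.

V_A ≈ 8.59 V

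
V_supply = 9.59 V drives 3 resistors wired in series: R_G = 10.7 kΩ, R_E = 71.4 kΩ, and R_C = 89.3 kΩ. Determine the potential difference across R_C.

ΣR = 10.7 + 71.4 + 89.3 = 171.4 kΩ.
V = V_supply · R/ΣR = 9.59 × 0.5210 = 4.996 V.

V ≈ 5.00 V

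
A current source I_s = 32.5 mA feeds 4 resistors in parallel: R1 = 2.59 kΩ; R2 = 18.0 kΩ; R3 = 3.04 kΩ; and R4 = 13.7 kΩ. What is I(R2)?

ΣG = 1/2.59 + 1/18.0 + 1/3.04 + 1/13.7 = 0.8436.
R2 takes the fraction G_k/ΣG = 0.05556/0.8436 = 0.06586, so I = 32.5 × 0.06586 = 2.140 mA.

I ≈ 2.14 mA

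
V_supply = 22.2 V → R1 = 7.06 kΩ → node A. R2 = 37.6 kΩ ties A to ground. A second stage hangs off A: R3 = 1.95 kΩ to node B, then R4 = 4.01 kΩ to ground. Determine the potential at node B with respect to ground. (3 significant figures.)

Looking into the second stage from A: R3 + R4 = 5.960 kΩ appears in parallel with R2.
Effective lower resistance at A: R2 ‖ 5.960 = 5.145 kΩ.
First divider: V_A = V_supply · 5.145/(7.06 + 5.145) = 9.358 V.
Stage 2 is unloaded, so V_B = V_A · R4/(R3+R4) = 9.358 × 4.01/5.960 = 6.296 V.

V_B ≈ 6.30 V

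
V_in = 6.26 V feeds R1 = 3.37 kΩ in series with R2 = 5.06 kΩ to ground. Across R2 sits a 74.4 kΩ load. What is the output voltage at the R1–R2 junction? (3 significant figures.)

The load sits in parallel with R2, giving an effective lower resistance R2' = R2·R_L/(R2+R_L) = 4.738 kΩ.
Now apply the divider: V_out = 6.26 × 0.5843 = 3.658 V.
(Unloaded it would be 3.76 V; the load pulls it down.)

V_out ≈ 3.66 V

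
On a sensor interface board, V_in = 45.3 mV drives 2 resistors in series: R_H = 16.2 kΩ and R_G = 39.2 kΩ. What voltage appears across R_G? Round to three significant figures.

V ≈ 32.1 mV

ΣR = 16.2 + 39.2 = 55.40 kΩ.
Voltage divider: V = V_in · (39.20 / 55.40) = 45.3 × 0.7076 = 32.05 mV.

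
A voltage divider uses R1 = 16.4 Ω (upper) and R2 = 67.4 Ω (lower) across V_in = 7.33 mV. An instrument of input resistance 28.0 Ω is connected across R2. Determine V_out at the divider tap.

The load sits in parallel with R2, giving an effective lower resistance R2' = R2·R_L/(R2+R_L) = 19.78 Ω.
Now apply the divider: V_out = 7.33 × 0.5467 = 4.008 mV.
(Unloaded it would be 5.90 mV; the load pulls it down.)

V_out ≈ 4.01 mV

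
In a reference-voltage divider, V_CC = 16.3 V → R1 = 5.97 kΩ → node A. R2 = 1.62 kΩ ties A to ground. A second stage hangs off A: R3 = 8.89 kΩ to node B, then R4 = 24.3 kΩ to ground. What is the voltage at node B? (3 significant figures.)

Node A sees R2 in parallel with the series input of stage 2, R3 + R4 = 33.19 kΩ.
R2 ‖ (R3+R4) = 1.545 kΩ.
First divider: V_A = V_CC · 1.545/(5.97 + 1.545) = 3.350 V.
Stage 2 is unloaded, so V_B = V_A · R4/(R3+R4) = 3.350 × 24.3/33.19 = 2.453 V.

V_B ≈ 2.45 V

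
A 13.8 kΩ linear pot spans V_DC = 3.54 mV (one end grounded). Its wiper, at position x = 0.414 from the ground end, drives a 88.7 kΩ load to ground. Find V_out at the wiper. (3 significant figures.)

V_out ≈ 1.41 mV

Split the track: R_lower = x·R_p = 5.713 kΩ, R_upper = (1−x)·R_p = 8.087 kΩ.
Lower segment in parallel with the load: 5.713 ‖ 88.7 = 5.367 kΩ.
Loaded-divider output: V_out = 3.54 × 0.3989 = 1.412 mV.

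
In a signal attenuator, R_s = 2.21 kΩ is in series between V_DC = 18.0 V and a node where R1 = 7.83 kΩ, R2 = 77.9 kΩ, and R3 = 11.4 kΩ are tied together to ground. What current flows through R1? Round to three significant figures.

Parallel bank: R_p = 1/(1/7.83 + 1/77.9 + 1/11.4) = 4.381 kΩ.
V_A by voltage divider: V_A = 18.0 × 4.381/(2.21 + 4.381) = 11.96 V.
I(R1) = V_A / R1 = 11.96/7.83 = 1.528 mA.

I ≈ 1.53 mA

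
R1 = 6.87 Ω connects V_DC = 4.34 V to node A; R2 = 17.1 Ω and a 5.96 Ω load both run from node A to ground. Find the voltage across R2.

V_out ≈ 1.70 V

R2 ‖ R_L = (17.1 × 5.96)/(17.1 + 5.96) = 4.420 Ω.
Voltage divider with the loaded lower leg: V_out = 4.34 × 4.420/(6.87 + 4.420) = 4.34 × 0.3915 = 1.699 V.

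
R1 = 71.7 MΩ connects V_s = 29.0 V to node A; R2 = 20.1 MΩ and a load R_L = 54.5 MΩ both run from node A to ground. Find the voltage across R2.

V_out ≈ 4.93 V

First combine the lower leg with the load: R2 ‖ R_L = 14.68 MΩ.
Then V_out = V_s · R2'/(R1 + R2') = 29.0 × 14.68/86.38 = 4.930 V.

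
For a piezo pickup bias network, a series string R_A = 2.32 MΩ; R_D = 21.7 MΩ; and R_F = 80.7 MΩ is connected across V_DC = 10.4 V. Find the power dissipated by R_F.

P ≈ 0.796 µW

ΣR = 104.7 MΩ → I = 10.4/104.7 = 0.09931 µA.
V(R_F) = I·R = 8.015 V; P = V·I = 8.015 × 0.09931 = 0.7959 µW.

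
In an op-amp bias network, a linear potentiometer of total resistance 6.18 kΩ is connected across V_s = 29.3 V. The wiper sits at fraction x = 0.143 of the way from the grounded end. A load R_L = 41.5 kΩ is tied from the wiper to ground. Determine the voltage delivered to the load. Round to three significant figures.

V_out ≈ 4.11 V

Split the track: R_lower = x·R_p = 0.8837 kΩ, R_upper = (1−x)·R_p = 5.296 kΩ.
R_L loads the lower segment: effective lower R = 0.8653 kΩ.
V_out = 29.3 × 0.8653/(5.296 + 0.8653) = 4.115 V.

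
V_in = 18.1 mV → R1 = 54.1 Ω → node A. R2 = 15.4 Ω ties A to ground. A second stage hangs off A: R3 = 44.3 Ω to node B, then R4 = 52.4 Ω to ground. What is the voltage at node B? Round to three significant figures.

V_B ≈ 1.93 mV

Looking into the second stage from A: R3 + R4 = 96.70 Ω appears in parallel with R2.
Effective lower resistance at A: R2 ‖ 96.70 = 13.28 Ω.
So V_A = 18.1 × 0.1971 = 3.568 mV.
Stage 2 is unloaded, so V_B = V_A · R4/(R3+R4) = 3.568 × 52.4/96.70 = 1.934 mV.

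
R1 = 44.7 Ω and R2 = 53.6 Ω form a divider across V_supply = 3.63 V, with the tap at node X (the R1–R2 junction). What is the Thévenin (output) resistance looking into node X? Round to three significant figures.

R_th ≈ 24.4 Ω

With V_supply suppressed (replaced by a short), R_th = R1 ‖ R2 = (44.70 × 53.6)/(44.70 + 53.6) = 24.37 Ω.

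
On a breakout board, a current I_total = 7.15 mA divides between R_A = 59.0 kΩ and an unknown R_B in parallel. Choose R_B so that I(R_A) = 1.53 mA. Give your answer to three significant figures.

R_B ≈ 16.1 kΩ

Two-branch current divider: I_A = I_total · R_B/(R_A + R_B).
With f = 0.2140, R_B = R_A · f/(1−f) = 59.0 × 0.2722 = 16.06 kΩ.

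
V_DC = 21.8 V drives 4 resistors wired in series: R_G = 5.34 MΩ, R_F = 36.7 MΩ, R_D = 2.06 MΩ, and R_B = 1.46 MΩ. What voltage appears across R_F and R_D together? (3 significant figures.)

Total series resistance ΣR = 5.34 + 36.7 + 2.06 + 1.46 = 45.56 MΩ.
R_{R_F..R_D} = 36.7 + 2.06 = 38.76 MΩ.
V = V_DC · R/ΣR = 21.8 × 0.8507 = 18.55 V.

V ≈ 18.5 V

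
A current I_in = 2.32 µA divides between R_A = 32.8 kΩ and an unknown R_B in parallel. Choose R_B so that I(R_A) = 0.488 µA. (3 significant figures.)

R_B ≈ 8.74 kΩ

In a two-way split, I_A/I_in = R_B/(R_A + R_B).
With f = 0.2103, R_B = R_A · f/(1−f) = 32.8 × 0.2664 = 8.737 kΩ.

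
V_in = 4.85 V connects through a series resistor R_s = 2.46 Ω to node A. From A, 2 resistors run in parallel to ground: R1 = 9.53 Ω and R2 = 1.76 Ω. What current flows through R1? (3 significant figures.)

Combine the parallel branches: R_p = (1/9.53 + 1/1.76)⁻¹ = 1.486 Ω.
Node voltage V_A = V_in · R_p/(R_s + R_p) = 4.85 × 0.3765 = 1.826 V.
Branch current I = V_A/R1 = 1.826/9.53 = 0.1916 A.

I ≈ 0.192 A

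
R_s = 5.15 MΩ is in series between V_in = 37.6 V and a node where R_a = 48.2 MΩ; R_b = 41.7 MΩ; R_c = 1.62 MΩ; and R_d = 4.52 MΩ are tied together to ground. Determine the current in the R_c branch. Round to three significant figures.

Combine the parallel branches: R_p = (1/48.2 + 1/41.7 + 1/1.62 + 1/4.52)⁻¹ = 1.132 MΩ.
Node voltage V_A = V_in · R_p/(R_s + R_p) = 37.6 × 0.1802 = 6.776 V.
I(R_c) = V_A / R_c = 6.776/1.62 = 4.183 µA.

I ≈ 4.18 µA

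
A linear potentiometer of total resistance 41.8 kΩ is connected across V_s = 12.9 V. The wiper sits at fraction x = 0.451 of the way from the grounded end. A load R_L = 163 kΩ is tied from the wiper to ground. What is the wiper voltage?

V_out ≈ 5.47 V

Split the track: R_lower = x·R_p = 18.85 kΩ, R_upper = (1−x)·R_p = 22.95 kΩ.
(x·R_p) ‖ R_L = 16.90 kΩ.
V_out = 12.9 × 16.90/(22.95 + 16.90) = 5.471 V.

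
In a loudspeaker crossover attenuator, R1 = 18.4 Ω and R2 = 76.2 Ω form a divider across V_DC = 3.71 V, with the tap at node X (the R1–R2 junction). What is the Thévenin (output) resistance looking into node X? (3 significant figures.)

R_th ≈ 14.8 Ω

With V_DC suppressed (replaced by a short), R_th = R1 ‖ R2 = (18.40 × 76.2)/(18.40 + 76.2) = 14.82 Ω.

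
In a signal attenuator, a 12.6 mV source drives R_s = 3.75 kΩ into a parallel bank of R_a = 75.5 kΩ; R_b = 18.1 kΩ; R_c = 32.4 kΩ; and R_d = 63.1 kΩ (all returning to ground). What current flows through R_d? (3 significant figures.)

Equivalent of the parallel group: R_p = 8.680 kΩ.
V_A by voltage divider: V_A = 12.6 × 8.680/(3.75 + 8.680) = 8.799 mV.
Branch current I = V_A/R_d = 8.799/63.1 = 0.1394 µA.

I ≈ 0.139 µA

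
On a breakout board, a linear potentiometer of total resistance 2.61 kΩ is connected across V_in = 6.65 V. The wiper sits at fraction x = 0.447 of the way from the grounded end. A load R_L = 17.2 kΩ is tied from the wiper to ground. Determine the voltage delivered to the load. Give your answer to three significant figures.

Lower segment x·R_p = 1.167 kΩ; upper segment (1−x)·R_p = 1.443 kΩ.
(x·R_p) ‖ R_L = 1.093 kΩ.
V_out = 6.65 × 1.093/(1.443 + 1.093) = 2.865 V.
(Unloaded: V_out = x·V_in = 2.97 V.)

V_out ≈ 2.87 V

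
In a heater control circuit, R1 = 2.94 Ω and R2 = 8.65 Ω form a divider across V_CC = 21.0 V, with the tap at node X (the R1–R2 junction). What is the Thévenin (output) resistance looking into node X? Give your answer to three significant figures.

Looking into X with the source shorted: R_th = R1·R2/(R1+R2) = 2.940 × 8.65/11.59 = 2.194 Ω.

R_th ≈ 2.19 Ω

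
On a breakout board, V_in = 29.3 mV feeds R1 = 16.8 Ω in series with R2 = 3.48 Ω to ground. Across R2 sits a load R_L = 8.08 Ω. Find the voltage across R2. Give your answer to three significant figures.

The load sits in parallel with R2, giving an effective lower resistance R2' = R2·R_L/(R2+R_L) = 2.432 Ω.
Voltage divider with the loaded lower leg: V_out = 29.3 × 2.432/(16.8 + 2.432) = 29.3 × 0.1265 = 3.706 mV.

V_out ≈ 3.71 mV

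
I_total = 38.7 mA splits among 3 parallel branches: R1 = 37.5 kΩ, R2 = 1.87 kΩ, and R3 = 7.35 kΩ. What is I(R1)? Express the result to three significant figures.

ΣG = 1/37.5 + 1/1.87 + 1/7.35 = 0.6975.
R1 takes the fraction G_k/ΣG = 0.02667/0.6975 = 0.03823, so I = 38.7 × 0.03823 = 1.480 mA.

I ≈ 1.48 mA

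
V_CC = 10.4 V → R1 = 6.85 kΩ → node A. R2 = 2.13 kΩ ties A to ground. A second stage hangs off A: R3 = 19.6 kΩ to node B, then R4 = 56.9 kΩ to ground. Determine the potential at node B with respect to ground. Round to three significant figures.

Looking into the second stage from A: R3 + R4 = 76.50 kΩ appears in parallel with R2.
Effective lower resistance at A: R2 ‖ 76.50 = 2.072 kΩ.
V_A = 10.4 × 2.072/(6.85 + 2.072) = 2.416 V.
V_B = V_A × 0.7438 = 1.797 V.

V_B ≈ 1.80 V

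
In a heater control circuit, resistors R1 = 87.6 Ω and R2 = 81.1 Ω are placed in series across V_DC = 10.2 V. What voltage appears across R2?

Series total: ΣR = 87.6 + 81.1 = 168.7 Ω.
By the voltage-divider rule, V = 10.2 × 81.10/168.7 = 4.903 V.

V ≈ 4.90 V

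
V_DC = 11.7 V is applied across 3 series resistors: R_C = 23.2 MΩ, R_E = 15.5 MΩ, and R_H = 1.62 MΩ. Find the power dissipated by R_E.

P ≈ 1.31 µW

The common current is I = 11.7/40.32 = 0.2902 µA.
P = I²R = 0.08420 × 15.5 = 1.305 µW.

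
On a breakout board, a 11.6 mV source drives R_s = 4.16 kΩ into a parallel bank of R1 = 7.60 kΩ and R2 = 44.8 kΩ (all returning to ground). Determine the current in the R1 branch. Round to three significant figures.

I ≈ 0.931 µA

Parallel bank: R_p = 1/(1/7.60 + 1/44.8) = 6.498 kΩ.
Node voltage V_A = V_CC · R_p/(R_s + R_p) = 11.6 × 0.6097 = 7.072 mV.
I(R1) = V_A / R1 = 7.072/7.60 = 0.9306 µA.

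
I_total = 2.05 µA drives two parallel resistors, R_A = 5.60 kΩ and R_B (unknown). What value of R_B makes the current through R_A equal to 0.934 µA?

R_B ≈ 4.69 kΩ

Two-branch current divider: I_A = I_total · R_B/(R_A + R_B).
With f = 0.4556, R_B = R_A · f/(1−f) = 5.60 × 0.8369 = 4.687 kΩ.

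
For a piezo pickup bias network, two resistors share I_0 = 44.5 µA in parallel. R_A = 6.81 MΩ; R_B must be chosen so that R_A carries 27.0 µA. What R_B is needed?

In a two-way split, I_A/I_0 = R_B/(R_A + R_B).
With f = 0.6067, R_B = R_A · f/(1−f) = 6.81 × 1.543 = 10.51 MΩ.

R_B ≈ 10.5 MΩ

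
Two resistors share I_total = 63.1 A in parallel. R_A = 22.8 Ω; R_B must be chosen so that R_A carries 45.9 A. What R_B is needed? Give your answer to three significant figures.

The fraction through R_A equals R_B/(R_A+R_B).
45.9/63.1 = R_B/(R_A + R_B) → R_B = R_A · (0.7274)/(1 − 0.7274) = 22.8 × 2.669 = 60.84 Ω.

R_B ≈ 60.8 Ω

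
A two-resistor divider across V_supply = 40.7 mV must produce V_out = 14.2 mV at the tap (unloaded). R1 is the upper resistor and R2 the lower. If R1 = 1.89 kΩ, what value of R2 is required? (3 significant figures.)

R2 ≈ 1.01 kΩ

Required fraction k = V_out/V_supply = 0.3489.
Rearranging, R2 = R1·k/(1−k) = 1.89 × 0.5358 = 1.013 kΩ.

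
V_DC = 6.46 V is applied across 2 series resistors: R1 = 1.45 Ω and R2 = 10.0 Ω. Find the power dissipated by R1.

ΣR = 11.45 Ω → I = 6.46/11.45 = 0.5642 A.
P = I²R = 0.3183 × 1.45 = 0.4616 W.

P ≈ 0.462 W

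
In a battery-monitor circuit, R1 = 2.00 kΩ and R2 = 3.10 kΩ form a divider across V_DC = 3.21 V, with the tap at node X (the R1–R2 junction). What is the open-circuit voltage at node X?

V_th is the unloaded tap voltage: V_DC · R2/(R1+R2) = 3.21 × 0.6078 = 1.951 V.

V_th ≈ 1.95 V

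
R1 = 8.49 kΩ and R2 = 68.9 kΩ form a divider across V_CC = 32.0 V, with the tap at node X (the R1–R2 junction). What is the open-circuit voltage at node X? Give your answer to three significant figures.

V_th ≈ 28.5 V

Open-circuit (no load on X): V_th = V_CC · R2/(R1 + R2) = 32.0 × 68.9/(8.490 + 68.9) = 28.49 V.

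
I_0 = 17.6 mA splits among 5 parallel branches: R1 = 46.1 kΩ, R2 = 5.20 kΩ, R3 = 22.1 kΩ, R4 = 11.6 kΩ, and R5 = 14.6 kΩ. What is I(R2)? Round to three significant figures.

ΣG = 1/46.1 + 1/5.20 + 1/22.1 + 1/11.6 + 1/14.6 = 0.4139.
R2 takes the fraction G_k/ΣG = 0.1923/0.4139 = 0.4646, so I = 17.6 × 0.4646 = 8.176 mA.

I ≈ 8.18 mA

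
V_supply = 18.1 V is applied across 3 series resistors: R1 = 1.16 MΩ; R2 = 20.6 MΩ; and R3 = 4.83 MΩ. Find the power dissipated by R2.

P ≈ 9.55 µW

ΣR = 26.59 MΩ → I = 18.1/26.59 = 0.6807 µA.
P(R2) = I²·R2 = (0.6807)² × 20.6 = 9.545 µW.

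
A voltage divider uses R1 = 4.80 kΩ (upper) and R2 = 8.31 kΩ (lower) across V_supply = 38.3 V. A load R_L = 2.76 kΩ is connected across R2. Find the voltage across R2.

R2 ‖ R_L = (8.31 × 2.76)/(8.31 + 2.76) = 2.072 kΩ.
Now apply the divider: V_out = 38.3 × 0.3015 = 11.55 V.
(Unloaded it would be 24.3 V; the load pulls it down.)

V_out ≈ 11.5 V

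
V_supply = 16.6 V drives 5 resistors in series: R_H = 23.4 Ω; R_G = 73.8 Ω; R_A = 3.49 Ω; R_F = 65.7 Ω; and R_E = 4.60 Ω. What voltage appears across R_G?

ΣR = 23.4 + 73.8 + 3.49 + 65.7 + 4.60 = 171.0 Ω.
By the voltage-divider rule, V = 16.6 × 73.80/171.0 = 7.165 V.

V ≈ 7.16 V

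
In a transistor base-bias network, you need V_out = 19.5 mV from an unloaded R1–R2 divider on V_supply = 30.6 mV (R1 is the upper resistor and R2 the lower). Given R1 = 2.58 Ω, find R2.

The divider ratio is R2/(R1+R2) = 19.5/30.6 = 0.6373.
So R2 = R1 · V_out/(V_supply − V_out) = 2.58 × 19.5/(30.6 − 19.5) = 2.58 × 1.757 = 4.532 Ω.

R2 ≈ 4.53 Ω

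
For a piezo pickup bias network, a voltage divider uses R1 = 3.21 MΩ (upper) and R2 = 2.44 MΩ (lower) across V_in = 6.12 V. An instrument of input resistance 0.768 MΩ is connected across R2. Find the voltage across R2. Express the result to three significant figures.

First combine the lower leg with the load: R2 ‖ R_L = 0.5841 MΩ.
Now apply the divider: V_out = 6.12 × 0.1540 = 0.9422 V.
(Unloaded it would be 2.64 V; the load pulls it down.)

V_out ≈ 0.942 V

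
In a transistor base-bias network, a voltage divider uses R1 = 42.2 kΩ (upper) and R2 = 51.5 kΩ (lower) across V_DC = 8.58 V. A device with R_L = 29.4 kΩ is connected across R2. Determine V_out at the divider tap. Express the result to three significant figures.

V_out ≈ 2.64 V

First combine the lower leg with the load: R2 ‖ R_L = 18.72 kΩ.
Now apply the divider: V_out = 8.58 × 0.3072 = 2.636 V.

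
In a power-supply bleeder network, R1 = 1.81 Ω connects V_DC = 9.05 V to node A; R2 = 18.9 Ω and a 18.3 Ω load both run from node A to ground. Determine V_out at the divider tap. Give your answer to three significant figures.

The load sits in parallel with R2, giving an effective lower resistance R2' = R2·R_L/(R2+R_L) = 9.298 Ω.
Now apply the divider: V_out = 9.05 × 0.8370 = 7.575 V.

V_out ≈ 7.58 V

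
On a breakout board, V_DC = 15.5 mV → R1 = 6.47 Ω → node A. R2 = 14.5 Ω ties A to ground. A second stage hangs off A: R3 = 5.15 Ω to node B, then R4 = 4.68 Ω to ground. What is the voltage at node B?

The second stage (R3 + R4 = 9.830 Ω) loads node A in parallel with R2.
Effective lower resistance at A: R2 ‖ 9.830 = 5.858 Ω.
So V_A = 15.5 × 0.4752 = 7.366 mV.
Then the unloaded second divider: V_B = V_A × R4/(R3+R4) = 7.366 × 0.4761 = 3.507 mV.

V_B ≈ 3.51 mV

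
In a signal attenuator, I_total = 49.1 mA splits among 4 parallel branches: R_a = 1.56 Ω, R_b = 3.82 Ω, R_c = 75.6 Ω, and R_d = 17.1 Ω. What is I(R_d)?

I ≈ 2.95 mA

ΣG = 1/1.56 + 1/3.82 + 1/75.6 + 1/17.1 = 0.9745.
R_d takes the fraction G_k/ΣG = 0.05848/0.9745 = 0.06001, so I = 49.1 × 0.06001 = 2.946 mA.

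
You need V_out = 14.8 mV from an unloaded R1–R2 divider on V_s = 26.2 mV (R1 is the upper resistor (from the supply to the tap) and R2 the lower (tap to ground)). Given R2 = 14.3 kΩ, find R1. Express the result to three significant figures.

R1 ≈ 11.0 kΩ

The divider ratio is R2/(R1+R2) = 14.8/26.2 = 0.5649.
Rearranging, R1 = R2·(1−k)/k = 14.3 × 0.7703 = 11.01 kΩ.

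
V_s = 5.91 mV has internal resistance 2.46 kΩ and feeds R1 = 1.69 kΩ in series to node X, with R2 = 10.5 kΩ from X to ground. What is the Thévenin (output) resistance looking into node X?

R_th ≈ 2.97 kΩ

R1' = 2.46 + 1.69 = 4.150 kΩ (source resistance + R1).
With V_s suppressed (replaced by a short), R_th = R1' ‖ R2 = (4.150 × 10.5)/(4.150 + 10.5) = 2.974 kΩ.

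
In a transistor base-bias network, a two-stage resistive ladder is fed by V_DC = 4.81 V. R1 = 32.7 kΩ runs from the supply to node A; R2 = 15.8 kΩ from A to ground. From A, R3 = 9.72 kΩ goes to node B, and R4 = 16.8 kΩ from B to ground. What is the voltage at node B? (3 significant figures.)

The second stage (R3 + R4 = 26.52 kΩ) loads node A in parallel with R2.
Effective lower resistance at A: R2 ‖ 26.52 = 9.901 kΩ.
First divider: V_A = V_DC · 9.901/(32.7 + 9.901) = 1.118 V.
V_B = V_A × 0.6335 = 0.7082 V.

V_B ≈ 0.708 V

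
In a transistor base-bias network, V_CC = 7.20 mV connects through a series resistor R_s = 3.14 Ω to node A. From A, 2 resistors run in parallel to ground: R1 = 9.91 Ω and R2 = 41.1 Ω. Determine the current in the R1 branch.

I ≈ 0.521 mA

Parallel bank: R_p = 1/(1/9.91 + 1/41.1) = 7.985 Ω.
Node voltage V_A = V_CC · R_p/(R_s + R_p) = 7.20 × 0.7177 = 5.168 mV.
Branch current I = V_A/R1 = 5.168/9.91 = 0.5215 mA.
(Equivalently: I_total = 0.6472 mA, then current-divider fraction G_k/ΣG = 0.8057.)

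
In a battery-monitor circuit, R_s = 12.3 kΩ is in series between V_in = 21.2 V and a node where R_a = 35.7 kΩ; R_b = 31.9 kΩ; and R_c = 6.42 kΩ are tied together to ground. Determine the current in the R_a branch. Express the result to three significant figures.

Combine the parallel branches: R_p = (1/35.7 + 1/31.9 + 1/6.42)⁻¹ = 4.649 kΩ.
V_A = 21.2 × 4.649/16.95 = 5.815 V.
I(R_a) = V_A / R_a = 5.815/35.7 = 0.1629 mA.

I ≈ 0.163 mA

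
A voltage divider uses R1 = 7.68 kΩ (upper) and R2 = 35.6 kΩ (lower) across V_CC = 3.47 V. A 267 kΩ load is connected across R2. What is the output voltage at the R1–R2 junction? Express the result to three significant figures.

First combine the lower leg with the load: R2 ‖ R_L = 31.41 kΩ.
Now apply the divider: V_out = 3.47 × 0.8035 = 2.788 V.

V_out ≈ 2.79 V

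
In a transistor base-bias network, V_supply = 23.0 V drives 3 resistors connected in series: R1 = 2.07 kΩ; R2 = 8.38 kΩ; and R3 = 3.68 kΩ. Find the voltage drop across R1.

Total series resistance ΣR = 2.07 + 8.38 + 3.68 = 14.13 kΩ.
V = V_supply · R/ΣR = 23.0 × 0.1465 = 3.369 V.

V ≈ 3.37 V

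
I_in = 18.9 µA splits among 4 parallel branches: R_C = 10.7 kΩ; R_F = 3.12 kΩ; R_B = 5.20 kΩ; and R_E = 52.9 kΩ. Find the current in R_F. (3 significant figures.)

I ≈ 9.69 µA

Conductances: ΣG = 1/10.7 + 1/3.12 + 1/5.20 + 1/52.9 = 0.6252 (1/kΩ).
R_F takes the fraction G_k/ΣG = 0.3205/0.6252 = 0.5127, so I = 18.9 × 0.5127 = 9.689 µA.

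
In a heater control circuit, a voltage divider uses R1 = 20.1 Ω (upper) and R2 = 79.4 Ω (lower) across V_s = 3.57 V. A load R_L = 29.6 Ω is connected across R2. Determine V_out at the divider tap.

V_out ≈ 1.85 V

R2 ‖ R_L = (79.4 × 29.6)/(79.4 + 29.6) = 21.56 Ω.
Voltage divider with the loaded lower leg: V_out = 3.57 × 21.56/(20.1 + 21.56) = 3.57 × 0.5175 = 1.848 V.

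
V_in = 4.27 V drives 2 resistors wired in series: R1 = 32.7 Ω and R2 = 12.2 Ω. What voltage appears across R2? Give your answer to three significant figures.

Total series resistance ΣR = 32.7 + 12.2 = 44.90 Ω.
V = V_in · R/ΣR = 4.27 × 0.2717 = 1.160 V.

V ≈ 1.16 V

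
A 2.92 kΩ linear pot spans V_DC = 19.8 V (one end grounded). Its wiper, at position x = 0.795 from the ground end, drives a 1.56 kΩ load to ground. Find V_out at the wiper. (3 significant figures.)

Split the track: R_lower = x·R_p = 2.321 kΩ, R_upper = (1−x)·R_p = 0.5986 kΩ.
(x·R_p) ‖ R_L = 0.9330 kΩ.
V_out = 19.8 × 0.9330/(0.5986 + 0.9330) = 12.06 V.
(Unloaded: V_out = x·V_DC = 15.7 V.)

V_out ≈ 12.1 V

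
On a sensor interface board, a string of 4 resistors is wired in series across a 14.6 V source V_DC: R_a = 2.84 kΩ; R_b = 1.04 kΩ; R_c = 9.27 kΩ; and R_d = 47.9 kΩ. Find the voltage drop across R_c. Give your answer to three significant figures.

V ≈ 2.22 V

ΣR = 2.84 + 1.04 + 9.27 + 47.9 = 61.05 kΩ.
By the voltage-divider rule, V = 14.6 × 9.270/61.05 = 2.217 V.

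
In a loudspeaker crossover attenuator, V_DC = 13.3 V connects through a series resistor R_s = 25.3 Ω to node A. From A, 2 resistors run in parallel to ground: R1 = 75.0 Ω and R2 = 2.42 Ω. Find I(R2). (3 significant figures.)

I ≈ 0.466 A

Equivalent of the parallel group: R_p = 2.344 Ω.
Node voltage V_A = V_DC · R_p/(R_s + R_p) = 13.3 × 0.08480 = 1.128 V.
I(R2) = V_A / R2 = 1.128/2.42 = 0.4661 A.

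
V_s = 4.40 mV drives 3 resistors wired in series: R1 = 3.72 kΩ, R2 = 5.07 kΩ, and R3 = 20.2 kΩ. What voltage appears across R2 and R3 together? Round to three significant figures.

ΣR = 3.72 + 5.07 + 20.2 = 28.99 kΩ.
R_{R2..R3} = 5.07 + 20.2 = 25.27 kΩ.
By the voltage-divider rule, V = 4.40 × 25.27/28.99 = 3.835 mV.

V ≈ 3.84 mV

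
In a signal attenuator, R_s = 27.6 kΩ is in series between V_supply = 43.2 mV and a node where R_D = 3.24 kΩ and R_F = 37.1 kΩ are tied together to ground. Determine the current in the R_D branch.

I ≈ 1.30 µA

Combine the parallel branches: R_p = (1/3.24 + 1/37.1)⁻¹ = 2.980 kΩ.
V_A = 43.2 × 2.980/30.58 = 4.210 mV.
Branch current I = V_A/R_D = 4.210/3.24 = 1.299 µA.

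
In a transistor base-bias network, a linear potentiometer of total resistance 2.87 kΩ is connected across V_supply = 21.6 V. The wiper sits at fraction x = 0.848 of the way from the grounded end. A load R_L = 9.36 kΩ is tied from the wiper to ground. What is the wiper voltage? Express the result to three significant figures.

V_out ≈ 17.6 V

Lower segment x·R_p = 2.434 kΩ; upper segment (1−x)·R_p = 0.4362 kΩ.
Lower segment in parallel with the load: 2.434 ‖ 9.36 = 1.932 kΩ.
Then V_out = V_supply · 1.932/(0.4362 + 1.932) = 17.62 V.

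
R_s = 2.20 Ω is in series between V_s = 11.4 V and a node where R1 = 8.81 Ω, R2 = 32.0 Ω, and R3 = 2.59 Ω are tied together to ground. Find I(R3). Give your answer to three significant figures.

I ≈ 2.03 A

Parallel bank: R_p = 1/(1/8.81 + 1/32.0 + 1/2.59) = 1.884 Ω.
Node voltage V_A = V_s · R_p/(R_s + R_p) = 11.4 × 0.4613 = 5.259 V.
I(R3) = V_A / R3 = 5.259/2.59 = 2.030 A.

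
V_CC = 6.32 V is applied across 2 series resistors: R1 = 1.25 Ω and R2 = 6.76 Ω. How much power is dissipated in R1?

ΣR = 8.010 Ω → I = 6.32/8.010 = 0.7890 A.
P(R1) = I²·R1 = (0.7890)² × 1.25 = 0.7782 W.

P ≈ 0.778 W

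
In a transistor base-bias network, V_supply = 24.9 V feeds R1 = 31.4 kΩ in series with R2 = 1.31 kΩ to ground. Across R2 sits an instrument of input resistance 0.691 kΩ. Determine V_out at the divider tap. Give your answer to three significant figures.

V_out ≈ 0.354 V

First combine the lower leg with the load: R2 ‖ R_L = 0.4524 kΩ.
Voltage divider with the loaded lower leg: V_out = 24.9 × 0.4524/(31.4 + 0.4524) = 24.9 × 0.01420 = 0.3536 V.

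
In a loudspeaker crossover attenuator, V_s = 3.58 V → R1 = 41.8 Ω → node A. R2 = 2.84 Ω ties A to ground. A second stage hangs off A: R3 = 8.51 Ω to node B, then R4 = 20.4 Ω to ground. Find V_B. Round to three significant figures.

Looking into the second stage from A: R3 + R4 = 28.91 Ω appears in parallel with R2.
Effective lower resistance at A: R2 ‖ 28.91 = 2.586 Ω.
V_A = 3.58 × 2.586/(41.8 + 2.586) = 0.2086 V.
Then the unloaded second divider: V_B = V_A × R4/(R3+R4) = 0.2086 × 0.7056 = 0.1472 V.

V_B ≈ 0.147 V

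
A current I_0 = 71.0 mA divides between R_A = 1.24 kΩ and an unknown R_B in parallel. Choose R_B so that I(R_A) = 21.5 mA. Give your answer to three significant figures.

In a two-way split, I_A/I_0 = R_B/(R_A + R_B).
With f = 0.3028, R_B = R_A · f/(1−f) = 1.24 × 0.4343 = 0.5386 kΩ.

R_B ≈ 0.539 kΩ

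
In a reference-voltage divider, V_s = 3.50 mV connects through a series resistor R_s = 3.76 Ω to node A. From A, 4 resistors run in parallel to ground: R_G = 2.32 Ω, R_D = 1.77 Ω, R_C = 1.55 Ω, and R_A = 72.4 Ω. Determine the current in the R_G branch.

I ≈ 0.209 mA

Combine the parallel branches: R_p = (1/2.32 + 1/1.77 + 1/1.55 + 1/72.4)⁻¹ = 0.6042 Ω.
Node voltage V_A = V_s · R_p/(R_s + R_p) = 3.50 × 0.1385 = 0.4846 mV.
I(R_G) = V_A / R_G = 0.4846/2.32 = 0.2089 mA.
(Equivalently: I_total = 0.8020 mA, then current-divider fraction G_k/ΣG = 0.2604.)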